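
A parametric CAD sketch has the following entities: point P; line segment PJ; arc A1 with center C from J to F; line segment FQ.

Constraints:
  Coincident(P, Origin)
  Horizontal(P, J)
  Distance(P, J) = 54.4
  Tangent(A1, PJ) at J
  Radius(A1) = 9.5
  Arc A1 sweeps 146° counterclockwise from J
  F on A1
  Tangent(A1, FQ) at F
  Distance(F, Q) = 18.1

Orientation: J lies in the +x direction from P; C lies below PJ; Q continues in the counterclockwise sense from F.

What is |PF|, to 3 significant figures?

52.1

P is at the origin; PJ is horizontal with |PJ| = 54.4 and J on the +x side, so J = (54.4, 0.00). The tangent condition forces CJ to be normal to PJ, so C = J + (0, -9.5) = (54.4, -9.50). On A1, J sits at bearing 90° from C; a 146° counterclockwise sweep puts F at bearing 236°, so F = C + 9.5·(cos 236°, sin 236°) = (49.1, -17.4). Then |PF| = |F − P| = 52.1.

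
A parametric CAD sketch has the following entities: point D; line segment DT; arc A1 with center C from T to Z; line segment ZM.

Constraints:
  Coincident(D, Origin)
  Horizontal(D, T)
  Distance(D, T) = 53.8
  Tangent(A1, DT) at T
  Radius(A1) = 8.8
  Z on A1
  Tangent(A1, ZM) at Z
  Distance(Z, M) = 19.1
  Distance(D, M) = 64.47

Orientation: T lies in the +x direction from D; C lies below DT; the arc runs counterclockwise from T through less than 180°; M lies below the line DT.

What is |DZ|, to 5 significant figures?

48.526

D is at the origin; D and T share the same y with |DT| = 53.8 and T on the +x side, so T = (53.800, 0.0000). The tangent condition forces CT to be normal to DT, so C = T + (0, -8.8) = (53.800, -8.8000). Since CZ ⟂ ZM (tangency), |CM| = √(8.8² + 19.1²) = 21.030 regardless of where Z sits on A1. So M lies on both circle(D, 64.47) and circle(C, 21.030); the below-DT intersection is M = (57.307, -29.535). Z is the foot of the tangent from M: Z = (46.533, -13.764).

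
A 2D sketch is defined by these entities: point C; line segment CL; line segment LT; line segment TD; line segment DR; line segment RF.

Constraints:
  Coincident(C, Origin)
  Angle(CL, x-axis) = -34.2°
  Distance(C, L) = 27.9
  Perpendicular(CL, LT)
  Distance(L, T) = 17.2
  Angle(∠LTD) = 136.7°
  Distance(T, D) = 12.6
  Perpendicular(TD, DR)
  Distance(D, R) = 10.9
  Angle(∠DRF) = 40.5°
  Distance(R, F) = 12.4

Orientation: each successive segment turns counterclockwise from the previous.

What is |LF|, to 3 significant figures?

19.9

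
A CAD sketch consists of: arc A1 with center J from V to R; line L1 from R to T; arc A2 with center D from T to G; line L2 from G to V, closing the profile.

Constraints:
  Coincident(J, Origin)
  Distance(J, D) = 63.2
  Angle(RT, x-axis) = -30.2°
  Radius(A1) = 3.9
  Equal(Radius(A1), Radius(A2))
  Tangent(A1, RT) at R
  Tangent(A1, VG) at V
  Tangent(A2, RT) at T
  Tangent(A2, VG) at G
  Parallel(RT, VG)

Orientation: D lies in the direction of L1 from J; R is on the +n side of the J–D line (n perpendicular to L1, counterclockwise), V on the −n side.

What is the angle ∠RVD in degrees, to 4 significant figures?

86.47°

The slot axis is L1's direction at -30.2°, so u = (cos -30.2°, sin -30.2°) = (0.8643, -0.5030) and n = (−sin -30.2°, cos -30.2°) = (0.5030, 0.8643). J is at the origin and D lies 63.2 along u from J, so D = 63.2·u = (54.62, -31.79). Tangency of A1 to both parallel lines with radius 3.9 puts R and V at J ± 3.9·n: R = (1.962, 3.371), V = (-1.962, -3.371). Then cos ∠RVD = VR·VD / (|VR||VD|), giving 86.47°.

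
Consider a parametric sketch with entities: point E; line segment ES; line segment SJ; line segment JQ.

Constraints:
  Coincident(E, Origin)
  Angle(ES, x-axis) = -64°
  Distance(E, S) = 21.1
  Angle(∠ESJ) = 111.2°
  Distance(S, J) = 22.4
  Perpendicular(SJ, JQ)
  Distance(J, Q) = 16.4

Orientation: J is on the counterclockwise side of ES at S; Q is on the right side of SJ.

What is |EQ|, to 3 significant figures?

46.9

∠ESJ = 111.2°, so SJ runs at -64.0° + (180° − 111.2°) = 4.80° from the x-axis; with |SJ| = 22.4, J = S + 22.4·(cos 4.80°, sin 4.80°) = (31.6, -17.1). SJ ⟂ JQ; with |JQ| = 16.4 on the right of SJ, Q = J + 16.4·(0.0837, -0.996) = (32.9, -33.4). Then |EQ| = |Q − E| = 46.9.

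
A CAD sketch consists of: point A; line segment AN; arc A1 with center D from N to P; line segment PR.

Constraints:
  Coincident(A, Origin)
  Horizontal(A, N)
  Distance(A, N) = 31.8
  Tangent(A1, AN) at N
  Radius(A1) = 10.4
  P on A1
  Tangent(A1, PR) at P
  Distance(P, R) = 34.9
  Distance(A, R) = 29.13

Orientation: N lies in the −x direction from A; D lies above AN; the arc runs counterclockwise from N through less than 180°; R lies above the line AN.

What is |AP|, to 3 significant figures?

24.4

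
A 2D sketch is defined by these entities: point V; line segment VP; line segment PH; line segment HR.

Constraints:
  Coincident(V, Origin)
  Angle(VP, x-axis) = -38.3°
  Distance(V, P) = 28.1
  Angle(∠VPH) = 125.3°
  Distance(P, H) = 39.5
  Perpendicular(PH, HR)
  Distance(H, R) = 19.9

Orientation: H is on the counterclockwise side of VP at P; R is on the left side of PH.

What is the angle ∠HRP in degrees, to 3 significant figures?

63.3°

V is at the origin; VP runs at -38.3° with length 28.1, so P = 28.1·(cos -38.3°, sin -38.3°) = (22.1, -17.4). ∠VPH = 125.3°, so PH runs at -38.3° + (180° − 125.3°) = 16.4° from the x-axis; with |PH| = 39.5, H = P + 39.5·(cos 16.4°, sin 16.4°) = (59.9, -6.26). PH is perpendicular to HR; with |HR| = 19.9 on the left of PH, R = H + 19.9·(-0.282, 0.959) = (54.3, 12.8). Then cos ∠HRP = RH·RP / (|RH||RP|), giving 63.3°.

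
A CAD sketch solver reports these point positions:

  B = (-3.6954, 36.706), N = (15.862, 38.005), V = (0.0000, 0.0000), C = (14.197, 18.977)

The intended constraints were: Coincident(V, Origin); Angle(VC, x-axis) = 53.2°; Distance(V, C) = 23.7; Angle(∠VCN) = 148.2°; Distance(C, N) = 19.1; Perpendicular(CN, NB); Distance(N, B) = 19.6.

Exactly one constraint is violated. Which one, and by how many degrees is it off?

Perpendicular(CN, NB) — off by 8.80°.

V = (0.00, 0.00) ✓; VC at 53.20° ✓; |VC| = 23.70 ✓; ∠VCN = 148.2° ✓; |CN| = 19.10 ✓; ∠(CN, NB) = 98.80° ✗; |NB| = 19.60 ✓.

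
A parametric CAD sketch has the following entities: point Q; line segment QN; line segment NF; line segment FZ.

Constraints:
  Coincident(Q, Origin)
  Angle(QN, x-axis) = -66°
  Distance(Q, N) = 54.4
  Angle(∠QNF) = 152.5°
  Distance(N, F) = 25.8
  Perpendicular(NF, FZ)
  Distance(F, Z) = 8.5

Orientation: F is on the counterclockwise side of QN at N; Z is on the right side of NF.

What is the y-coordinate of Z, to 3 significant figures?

-72.4

Q is at the origin; QN runs at -66.0° with length 54.4, so N = 54.4·(cos -66.0°, sin -66.0°) = (22.1, -49.7). ∠QNF = 152.5°, so NF runs at -66.0° + (180° − 152.5°) = -38.5° from the x-axis; with |NF| = 25.8, F = N + 25.8·(cos -38.5°, sin -38.5°) = (42.3, -65.8). The perpendicularity gives FZ at right angles to NF; with |FZ| = 8.5 on the right of NF, Z = F + 8.5·(-0.623, -0.783) = (37.0, -72.4). So Z.y = -72.4.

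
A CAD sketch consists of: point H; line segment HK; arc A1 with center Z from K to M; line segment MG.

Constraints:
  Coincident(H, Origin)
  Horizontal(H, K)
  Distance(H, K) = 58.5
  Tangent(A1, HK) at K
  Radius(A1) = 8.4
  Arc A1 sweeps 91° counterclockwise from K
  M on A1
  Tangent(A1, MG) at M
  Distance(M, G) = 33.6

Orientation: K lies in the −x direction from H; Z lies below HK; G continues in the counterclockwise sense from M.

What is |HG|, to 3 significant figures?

78.6

H is at the origin; H and K share the same y with |HK| = 58.5 and K on the −x side, so K = (-58.5, 0.00). A1 meets HK tangentially, so ZK is at right angles to HK, so Z = K + (0, -8.4) = (-58.5, -8.40). On A1, K sits at bearing 90° from Z; a 91° counterclockwise sweep puts M at bearing 181°, so M = Z + 8.4·(cos 181°, sin 181°) = (-66.9, -8.55). Since A1 is tangent to MG there, ZM ⟂ MG, so MG runs along (−sin 181°, cos 181°); with |MG| = 33.6, G = (-66.3, -42.1). Then |HG| = |G − H| = 78.6.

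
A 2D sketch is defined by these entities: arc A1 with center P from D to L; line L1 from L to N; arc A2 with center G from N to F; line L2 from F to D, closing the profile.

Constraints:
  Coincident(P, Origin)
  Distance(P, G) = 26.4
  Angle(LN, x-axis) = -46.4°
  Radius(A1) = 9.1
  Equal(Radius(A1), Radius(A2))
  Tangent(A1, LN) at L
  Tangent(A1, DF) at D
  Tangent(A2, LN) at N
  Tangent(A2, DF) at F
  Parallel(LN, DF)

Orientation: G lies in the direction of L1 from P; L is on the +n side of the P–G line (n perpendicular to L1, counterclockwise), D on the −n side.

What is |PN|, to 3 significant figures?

27.9

The slot axis is L1's direction at -46.4°, so u = (cos -46.4°, sin -46.4°) = (0.690, -0.724) and n = (−sin -46.4°, cos -46.4°) = (0.724, 0.690). P is at the origin and G lies 26.4 along u from P, so G = 26.4·u = (18.2, -19.1). Tangency of A1 to both parallel lines with radius 9.1 puts L and D at P ± 9.1·n: L = (6.59, 6.28), D = (-6.59, -6.28). Equal radii place N and F the same way about G: N = G + 9.1·n = (24.8, -12.8), F = G − 9.1·n = (11.6, -25.4). Then |PN| = |N − P| = 27.9.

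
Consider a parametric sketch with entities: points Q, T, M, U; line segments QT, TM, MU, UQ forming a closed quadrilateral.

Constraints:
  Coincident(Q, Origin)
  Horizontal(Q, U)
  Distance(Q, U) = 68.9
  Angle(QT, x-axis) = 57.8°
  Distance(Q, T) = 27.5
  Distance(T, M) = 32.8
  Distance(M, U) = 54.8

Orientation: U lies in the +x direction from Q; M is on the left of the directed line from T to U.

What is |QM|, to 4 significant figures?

59.81

Q is at the origin; Q and U share the same y with |QU| = 68.9 and U in +x, so U = (68.9, 0). QT runs at 57.8° with |QT| = 27.5, so T = (14.65, 23.27). M is determined by |TM| = 32.8 and |MU| = 54.8 together: it lies at the intersection of circle(T, 32.8) and circle(U, 54.8). With |TU| = 59.03, the foot of the radical line on TU is 13.19 from T and the perpendicular offset is √(32.8² − 13.19²) = 30.03. Taking the left-of-TU solution: M = (38.61, 45.67).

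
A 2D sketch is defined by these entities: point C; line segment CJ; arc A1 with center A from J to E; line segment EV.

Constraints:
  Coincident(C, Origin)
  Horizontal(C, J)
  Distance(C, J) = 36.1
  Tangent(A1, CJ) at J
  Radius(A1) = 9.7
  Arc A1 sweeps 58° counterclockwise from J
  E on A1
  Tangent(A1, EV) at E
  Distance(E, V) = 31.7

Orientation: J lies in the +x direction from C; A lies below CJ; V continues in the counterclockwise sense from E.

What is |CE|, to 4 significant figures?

28.24

C is at the origin; CJ is horizontal with |CJ| = 36.1 and J on the +x side, so J = (36.10, 0.000). Since A1 is tangent to CJ there, AJ ⟂ CJ, so A = J + (0, -9.7) = (36.10, -9.700). On A1, J sits at bearing 90° from A; a 58° counterclockwise sweep puts E at bearing 148°, so E = A + 9.7·(cos 148°, sin 148°) = (27.87, -4.560). Then |CE| = |E − C| = 28.24.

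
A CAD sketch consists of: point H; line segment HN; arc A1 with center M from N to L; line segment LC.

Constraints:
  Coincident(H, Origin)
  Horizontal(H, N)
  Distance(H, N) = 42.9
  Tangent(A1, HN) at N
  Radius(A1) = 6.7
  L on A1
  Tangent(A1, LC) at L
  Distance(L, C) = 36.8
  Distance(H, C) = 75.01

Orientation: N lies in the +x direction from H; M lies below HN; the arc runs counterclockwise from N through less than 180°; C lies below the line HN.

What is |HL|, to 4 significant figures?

40.11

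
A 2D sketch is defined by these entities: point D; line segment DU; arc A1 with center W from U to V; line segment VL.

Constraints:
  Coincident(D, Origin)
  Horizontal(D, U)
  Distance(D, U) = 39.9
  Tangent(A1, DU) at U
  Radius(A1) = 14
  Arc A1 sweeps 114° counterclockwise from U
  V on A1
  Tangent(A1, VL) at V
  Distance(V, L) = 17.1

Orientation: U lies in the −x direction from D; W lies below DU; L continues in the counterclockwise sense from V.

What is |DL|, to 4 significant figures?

57.78

On A1, U sits at bearing 90° from W; a 114° counterclockwise sweep puts V at bearing 204°, so V = W + 14.0·(cos 204°, sin 204°) = (-52.69, -19.69). A1 meets VL tangentially, so WV is at right angles to VL, so VL runs along (−sin 204°, cos 204°); with |VL| = 17.1, L = (-45.73, -35.32). Then |DL| = |L − D| = 57.78.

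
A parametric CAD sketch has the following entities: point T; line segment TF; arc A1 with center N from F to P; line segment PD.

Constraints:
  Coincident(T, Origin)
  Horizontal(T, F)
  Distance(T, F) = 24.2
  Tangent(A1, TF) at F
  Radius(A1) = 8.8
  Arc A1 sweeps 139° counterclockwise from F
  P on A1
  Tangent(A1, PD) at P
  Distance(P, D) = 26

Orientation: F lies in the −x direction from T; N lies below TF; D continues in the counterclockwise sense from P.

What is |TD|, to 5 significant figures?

34.108

T is at the origin; T and F share the same y with |TF| = 24.2 and F on the −x side, so F = (-24.200, 0.0000). Since A1 is tangent to TF there, NF ⟂ TF, so N = F + (0, -8.8) = (-24.200, -8.8000). On A1, F sits at bearing 90° from N; a 139° counterclockwise sweep puts P at bearing 229°, so P = N + 8.8·(cos 229°, sin 229°) = (-29.973, -15.441). Since A1 is tangent to PD there, NP ⟂ PD, so PD runs along (−sin 229°, cos 229°); with |PD| = 26.0, D = (-10.351, -32.499). Then |TD| = |D − T| = 34.108.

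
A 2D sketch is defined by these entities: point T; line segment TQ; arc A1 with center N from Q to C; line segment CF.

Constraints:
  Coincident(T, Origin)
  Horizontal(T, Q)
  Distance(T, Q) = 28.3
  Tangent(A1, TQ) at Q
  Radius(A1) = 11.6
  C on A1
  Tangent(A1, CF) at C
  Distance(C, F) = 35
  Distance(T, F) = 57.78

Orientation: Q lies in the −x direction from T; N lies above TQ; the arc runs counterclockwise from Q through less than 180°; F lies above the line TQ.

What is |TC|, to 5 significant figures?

24.003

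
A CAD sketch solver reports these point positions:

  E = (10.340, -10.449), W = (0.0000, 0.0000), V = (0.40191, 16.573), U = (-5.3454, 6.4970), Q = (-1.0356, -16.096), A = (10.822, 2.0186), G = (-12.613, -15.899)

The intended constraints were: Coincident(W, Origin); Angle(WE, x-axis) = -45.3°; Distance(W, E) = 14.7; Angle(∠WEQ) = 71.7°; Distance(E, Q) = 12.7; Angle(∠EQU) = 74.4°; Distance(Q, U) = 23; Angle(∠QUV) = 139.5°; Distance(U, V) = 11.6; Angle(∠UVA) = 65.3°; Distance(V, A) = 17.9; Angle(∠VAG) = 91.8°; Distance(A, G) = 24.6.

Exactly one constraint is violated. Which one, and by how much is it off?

Distance(A, G) = 24.6 — off by 4.90.

W = (0.00, 0.00) ✓; WE at -45.30° ✓; |WE| = 14.70 ✓; ∠WEQ = 71.70° ✓; |EQ| = 12.70 ✓; ∠EQU = 74.40° ✓; |QU| = 23.00 ✓; ∠QUV = 139.5° ✓; |UV| = 11.60 ✓; ∠UVA = 65.30° ✓; |VA| = 17.90 ✓; ∠VAG = 91.80° ✓; |AG| = 29.50 ✗.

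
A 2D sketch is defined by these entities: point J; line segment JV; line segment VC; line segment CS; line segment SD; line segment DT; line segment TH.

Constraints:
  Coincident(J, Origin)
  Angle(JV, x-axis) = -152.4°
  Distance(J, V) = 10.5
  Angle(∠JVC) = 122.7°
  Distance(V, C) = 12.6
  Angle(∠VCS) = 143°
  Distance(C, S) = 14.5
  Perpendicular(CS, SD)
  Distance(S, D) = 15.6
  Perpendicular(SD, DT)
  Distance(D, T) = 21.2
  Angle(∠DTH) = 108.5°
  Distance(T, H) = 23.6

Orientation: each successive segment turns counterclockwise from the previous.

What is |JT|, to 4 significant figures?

3.557

J is at the origin; JV runs at -152.4° with length 10.5, so V = (-9.305, -4.865). ∠JVC = 122.7° gives VC at -95.10° from the x-axis; with |VC| = 12.6, C = (-10.43, -17.41). ∠VCS = 143.0° gives CS at -58.10° from the x-axis; with |CS| = 14.5, S = (-2.763, -29.72). CS is perpendicular to SD, so SD runs at 31.90°; with |SD| = 15.6, D = (10.48, -21.48). SD is perpendicular to DT, so DT runs at 121.9°; with |DT| = 21.2, T = (-0.7218, -3.483). Then |JT| = |T − J| = 3.557.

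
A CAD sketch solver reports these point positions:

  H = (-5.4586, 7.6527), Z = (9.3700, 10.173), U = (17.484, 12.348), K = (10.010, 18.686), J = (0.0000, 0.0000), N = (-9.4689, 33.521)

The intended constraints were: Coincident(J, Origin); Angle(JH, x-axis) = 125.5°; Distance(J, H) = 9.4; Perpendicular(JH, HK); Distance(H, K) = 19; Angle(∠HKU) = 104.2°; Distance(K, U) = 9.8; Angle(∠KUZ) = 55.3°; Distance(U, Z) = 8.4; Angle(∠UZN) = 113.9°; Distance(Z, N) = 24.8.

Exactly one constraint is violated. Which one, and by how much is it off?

Distance(Z, N) = 24.8 — off by 5.20.

J = (0.00, 0.00) ✓; JH at 125.5° ✓; |JH| = 9.400 ✓; ∠(JH, HK) = 90.00° ✓; |HK| = 19.00 ✓; ∠HKU = 104.2° ✓; |KU| = 9.800 ✓; ∠KUZ = 55.30° ✓; |UZ| = 8.400 ✓; ∠UZN = 113.9° ✓; |ZN| = 30.00 ✗.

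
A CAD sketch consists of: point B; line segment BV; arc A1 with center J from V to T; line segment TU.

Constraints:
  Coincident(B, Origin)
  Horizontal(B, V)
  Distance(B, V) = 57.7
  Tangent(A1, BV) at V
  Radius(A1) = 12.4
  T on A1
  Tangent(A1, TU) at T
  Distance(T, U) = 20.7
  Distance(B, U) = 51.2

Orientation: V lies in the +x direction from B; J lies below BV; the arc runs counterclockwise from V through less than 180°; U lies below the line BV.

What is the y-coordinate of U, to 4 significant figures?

-30.17

B is at the origin; BV is horizontal with |BV| = 57.7 and V on the +x side, so V = (57.70, 0.000). Tangency of A1 to BV means the radius JV is perpendicular to BV, so J = V + (0, -12.4) = (57.70, -12.40). Since JT ⟂ TU (tangency), |JU| = √(12.4² + 20.7²) = 24.13 regardless of where T sits on A1. So U lies on both circle(B, 51.2) and circle(J, 24.13); the below-BV intersection is U = (41.37, -30.17). T is the foot of the tangent from U: T = (45.56, -9.893).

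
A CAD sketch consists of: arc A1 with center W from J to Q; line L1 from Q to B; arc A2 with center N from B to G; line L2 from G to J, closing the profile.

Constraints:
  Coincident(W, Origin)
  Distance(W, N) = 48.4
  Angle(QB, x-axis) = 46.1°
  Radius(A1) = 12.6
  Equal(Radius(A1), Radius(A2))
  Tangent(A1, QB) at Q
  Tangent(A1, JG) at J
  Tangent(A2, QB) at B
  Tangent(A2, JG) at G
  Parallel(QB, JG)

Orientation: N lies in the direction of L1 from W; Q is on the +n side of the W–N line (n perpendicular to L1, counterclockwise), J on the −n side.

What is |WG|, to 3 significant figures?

50.0

The slot axis is L1's direction at 46.1°, so u = (cos 46.1°, sin 46.1°) = (0.693, 0.721) and n = (−sin 46.1°, cos 46.1°) = (-0.721, 0.693). W is at the origin and N lies 48.4 along u from W, so N = 48.4·u = (33.6, 34.9). Tangency of A1 to both parallel lines with radius 12.6 puts Q and J at W ± 12.6·n: Q = (-9.08, 8.74), J = (9.08, -8.74). Equal radii place B and G the same way about N: B = N + 12.6·n = (24.5, 43.6), G = N − 12.6·n = (42.6, 26.1). Then |WG| = |G − W| = 50.0.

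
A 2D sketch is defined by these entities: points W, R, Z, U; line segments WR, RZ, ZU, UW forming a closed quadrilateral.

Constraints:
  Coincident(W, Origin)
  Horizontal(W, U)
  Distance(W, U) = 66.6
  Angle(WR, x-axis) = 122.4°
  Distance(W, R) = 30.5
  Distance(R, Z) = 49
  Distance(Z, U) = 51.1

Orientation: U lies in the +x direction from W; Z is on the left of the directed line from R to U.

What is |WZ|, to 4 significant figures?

48.49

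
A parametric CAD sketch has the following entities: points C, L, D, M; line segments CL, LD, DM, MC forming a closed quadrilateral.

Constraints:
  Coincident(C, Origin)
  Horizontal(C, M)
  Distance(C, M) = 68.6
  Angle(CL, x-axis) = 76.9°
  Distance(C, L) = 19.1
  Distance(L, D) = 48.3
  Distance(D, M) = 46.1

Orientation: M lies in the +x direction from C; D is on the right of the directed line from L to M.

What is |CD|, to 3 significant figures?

36.8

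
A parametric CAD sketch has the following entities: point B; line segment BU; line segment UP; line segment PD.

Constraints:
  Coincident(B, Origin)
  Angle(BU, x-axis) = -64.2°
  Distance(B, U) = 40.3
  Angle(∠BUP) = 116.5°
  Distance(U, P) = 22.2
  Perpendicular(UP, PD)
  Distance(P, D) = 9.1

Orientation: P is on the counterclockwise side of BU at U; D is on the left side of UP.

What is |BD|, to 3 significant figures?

48.4

B is at the origin; BU runs at -64.2° with length 40.3, so U = 40.3·(cos -64.2°, sin -64.2°) = (17.5, -36.3). ∠BUP = 116.5°, so UP runs at -64.2° + (180° − 116.5°) = -0.700° from the x-axis; with |UP| = 22.2, P = U + 22.2·(cos -0.700°, sin -0.700°) = (39.7, -36.6). UP is perpendicular to PD; with |PD| = 9.1 on the left of UP, D = P + 9.1·(0.0122, 1.00) = (39.8, -27.5). Then |BD| = |D − B| = 48.4.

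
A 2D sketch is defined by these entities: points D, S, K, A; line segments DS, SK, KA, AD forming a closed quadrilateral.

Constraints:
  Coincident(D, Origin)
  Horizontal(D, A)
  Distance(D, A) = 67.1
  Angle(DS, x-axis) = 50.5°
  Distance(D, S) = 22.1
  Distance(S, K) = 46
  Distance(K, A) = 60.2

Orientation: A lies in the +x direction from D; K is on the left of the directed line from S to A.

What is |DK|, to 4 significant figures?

68.07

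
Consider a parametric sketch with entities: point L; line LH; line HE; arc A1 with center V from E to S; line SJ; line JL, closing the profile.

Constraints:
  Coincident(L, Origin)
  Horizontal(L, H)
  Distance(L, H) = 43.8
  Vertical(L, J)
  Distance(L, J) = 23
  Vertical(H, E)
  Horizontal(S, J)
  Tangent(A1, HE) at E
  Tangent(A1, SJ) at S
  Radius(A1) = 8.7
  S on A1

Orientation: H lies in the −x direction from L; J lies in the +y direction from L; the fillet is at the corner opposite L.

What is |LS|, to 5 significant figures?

41.964

L is at the origin; L and H share the same y with |LH| = 43.8 and H on the −x side, so H = (-43.800, 0.0000). L and J share the same x with |LJ| = 23.0 and J on the +y side, so J = (0.0000, 23.000). The virtual corner opposite L is at (-43.800, 23.000). The tangent condition forces VE to be normal to HE and since A1 is tangent to SJ there, VS ⟂ SJ, with radius 8.7, so the center V sits 8.7 in from both sides at V = (-35.100, 14.300). That places the tangent points at E = (-43.800, 14.300) on HE and S = (-35.100, 23.000) on SJ. Then |LS| = |S − L| = 41.964.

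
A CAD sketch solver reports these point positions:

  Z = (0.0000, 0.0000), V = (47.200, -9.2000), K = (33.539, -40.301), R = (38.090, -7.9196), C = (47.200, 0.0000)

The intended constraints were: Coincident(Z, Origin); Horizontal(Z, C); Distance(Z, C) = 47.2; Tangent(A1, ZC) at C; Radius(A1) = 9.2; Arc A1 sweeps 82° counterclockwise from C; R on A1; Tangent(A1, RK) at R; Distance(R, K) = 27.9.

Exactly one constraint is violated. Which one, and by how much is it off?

Distance(R, K) = 27.9 — off by 4.80.

Z = (0.00, 0.00) ✓; Z.y = 0.00, C.y = 0.00 ✓; |ZC| = 47.20 ✓; ∠(VC, CZ) = 90.00° ✓; |VC| = 9.200 ✓; bearing(V→R) − bearing(V→C) = 82.00° ✓; |VR| = 9.200 ✓; ∠(VR, RK) = 90.00° ✓; |RK| = 32.70 ✗.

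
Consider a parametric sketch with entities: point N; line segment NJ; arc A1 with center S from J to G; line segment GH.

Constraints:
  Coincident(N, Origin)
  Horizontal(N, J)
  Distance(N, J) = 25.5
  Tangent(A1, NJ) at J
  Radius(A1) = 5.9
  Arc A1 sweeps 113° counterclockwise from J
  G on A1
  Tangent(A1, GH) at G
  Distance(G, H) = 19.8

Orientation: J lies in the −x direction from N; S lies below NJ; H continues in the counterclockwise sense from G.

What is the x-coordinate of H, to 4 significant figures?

-23.19

N is at the origin; N and J share the same y with |NJ| = 25.5 and J on the −x side, so J = (-25.50, 0.000). Tangency of A1 to NJ means the radius SJ is perpendicular to NJ, so S = J + (0, -5.9) = (-25.50, -5.900). On A1, J sits at bearing 90° from S; a 113° counterclockwise sweep puts G at bearing 203°, so G = S + 5.9·(cos 203°, sin 203°) = (-30.93, -8.205). Since A1 is tangent to GH there, SG ⟂ GH, so GH runs along (−sin 203°, cos 203°); with |GH| = 19.8, H = (-23.19, -26.43). So H.x = -23.19.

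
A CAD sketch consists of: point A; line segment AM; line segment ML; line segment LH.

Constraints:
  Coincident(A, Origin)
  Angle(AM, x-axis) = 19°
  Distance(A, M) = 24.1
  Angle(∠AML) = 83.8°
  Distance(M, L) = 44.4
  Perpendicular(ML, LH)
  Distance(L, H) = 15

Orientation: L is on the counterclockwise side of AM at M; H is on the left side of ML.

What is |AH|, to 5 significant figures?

42.747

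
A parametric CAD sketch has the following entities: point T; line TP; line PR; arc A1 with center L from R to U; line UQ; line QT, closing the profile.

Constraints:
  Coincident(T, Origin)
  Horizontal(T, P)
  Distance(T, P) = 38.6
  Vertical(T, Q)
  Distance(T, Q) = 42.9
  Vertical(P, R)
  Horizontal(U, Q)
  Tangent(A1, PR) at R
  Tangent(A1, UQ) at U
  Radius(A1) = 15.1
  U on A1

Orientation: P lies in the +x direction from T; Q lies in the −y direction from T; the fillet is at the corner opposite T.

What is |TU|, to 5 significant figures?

48.915

T is at the origin; T and P share the same y with |TP| = 38.6 and P on the +x side, so P = (38.600, 0.0000). TQ is vertical with |TQ| = 42.9 and Q on the −y side, so Q = (0.0000, -42.900). The virtual corner opposite T is at (38.600, -42.900). The tangent condition forces LR to be normal to PR and tangency of A1 to UQ means the radius LU is perpendicular to UQ, with radius 15.1, so the center L sits 15.1 in from both sides at L = (23.500, -27.800). That places the tangent points at R = (38.600, -27.800) on PR and U = (23.500, -42.900) on UQ. Then |TU| = |U − T| = 48.915.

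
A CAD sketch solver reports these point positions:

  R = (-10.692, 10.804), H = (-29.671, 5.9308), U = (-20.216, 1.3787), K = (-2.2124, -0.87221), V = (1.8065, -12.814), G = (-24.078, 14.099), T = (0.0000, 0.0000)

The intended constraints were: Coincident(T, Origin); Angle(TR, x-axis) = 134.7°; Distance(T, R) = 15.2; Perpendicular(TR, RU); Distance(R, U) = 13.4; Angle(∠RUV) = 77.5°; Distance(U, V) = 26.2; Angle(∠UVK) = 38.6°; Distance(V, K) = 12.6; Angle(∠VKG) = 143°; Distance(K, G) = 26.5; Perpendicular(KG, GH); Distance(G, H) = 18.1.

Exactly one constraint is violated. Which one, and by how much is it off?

Distance(G, H) = 18.1 — off by 8.20.

T = (0.00, 0.00) ✓; TR at 134.7° ✓; |TR| = 15.20 ✓; ∠(TR, RU) = 90.00° ✓; |RU| = 13.40 ✓; ∠RUV = 77.50° ✓; |UV| = 26.20 ✓; ∠UVK = 38.60° ✓; |VK| = 12.60 ✓; ∠VKG = 143.0° ✓; |KG| = 26.50 ✓; ∠(KG, GH) = 90.00° ✓; |GH| = 9.900 ✗.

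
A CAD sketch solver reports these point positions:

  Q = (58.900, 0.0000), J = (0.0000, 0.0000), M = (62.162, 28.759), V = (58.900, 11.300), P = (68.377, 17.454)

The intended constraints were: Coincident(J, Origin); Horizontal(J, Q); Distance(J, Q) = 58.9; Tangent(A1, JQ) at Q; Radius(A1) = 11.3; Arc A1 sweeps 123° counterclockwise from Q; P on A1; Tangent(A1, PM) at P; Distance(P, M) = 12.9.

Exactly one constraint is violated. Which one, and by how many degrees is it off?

Tangent(A1, PM) at P — off by 4.20°.

J = (0.00, 0.00) ✓; J.y = 0.00, Q.y = 0.00 ✓; |JQ| = 58.90 ✓; ∠(VQ, QJ) = 90.00° ✓; |VQ| = 11.30 ✓; bearing(V→P) − bearing(V→Q) = 123.0° ✓; |VP| = 11.30 ✓; ∠(VP, PM) = 94.20° ✗; |PM| = 12.90 ✓.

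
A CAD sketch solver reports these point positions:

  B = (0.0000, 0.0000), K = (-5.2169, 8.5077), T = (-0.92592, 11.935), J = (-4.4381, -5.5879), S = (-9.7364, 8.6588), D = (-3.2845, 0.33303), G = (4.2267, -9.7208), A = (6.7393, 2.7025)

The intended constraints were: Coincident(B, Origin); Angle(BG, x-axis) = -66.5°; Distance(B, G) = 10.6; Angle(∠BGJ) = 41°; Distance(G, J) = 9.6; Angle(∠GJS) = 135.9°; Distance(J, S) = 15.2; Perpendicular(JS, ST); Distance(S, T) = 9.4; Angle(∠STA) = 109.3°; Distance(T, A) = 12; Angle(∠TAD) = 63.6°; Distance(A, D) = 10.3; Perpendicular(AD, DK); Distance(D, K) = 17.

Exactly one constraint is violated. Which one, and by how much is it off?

Distance(D, K) = 17 — off by 8.60.

B = (0.00, 0.00) ✓; BG at -66.50° ✓; |BG| = 10.60 ✓; ∠BGJ = 41.00° ✓; |GJ| = 9.600 ✓; ∠GJS = 135.9° ✓; |JS| = 15.20 ✓; ∠(JS, ST) = 90.00° ✓; |ST| = 9.400 ✓; ∠STA = 109.3° ✓; |TA| = 12.00 ✓; ∠TAD = 63.60° ✓; |AD| = 10.30 ✓; ∠(AD, DK) = 90.00° ✓; |DK| = 8.400 ✗.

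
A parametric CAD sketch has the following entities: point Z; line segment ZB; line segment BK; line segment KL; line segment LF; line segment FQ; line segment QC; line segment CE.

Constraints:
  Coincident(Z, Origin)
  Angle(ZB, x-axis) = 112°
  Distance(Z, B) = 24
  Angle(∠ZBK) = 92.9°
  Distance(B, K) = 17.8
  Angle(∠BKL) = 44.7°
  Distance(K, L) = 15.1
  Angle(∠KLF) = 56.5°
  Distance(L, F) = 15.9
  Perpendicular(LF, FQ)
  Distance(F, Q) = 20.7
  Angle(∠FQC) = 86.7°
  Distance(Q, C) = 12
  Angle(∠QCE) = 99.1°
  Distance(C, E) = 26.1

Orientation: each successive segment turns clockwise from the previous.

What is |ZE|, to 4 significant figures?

13.63

∠FQC = 86.7° gives QC at -57.20° from the x-axis; with |QC| = 12.0, C = (15.75, 30.55). ∠QCE = 99.1° gives CE at -138.1° from the x-axis; with |CE| = 26.1, E = (-3.677, 13.12). Then |ZE| = |E − Z| = 13.63.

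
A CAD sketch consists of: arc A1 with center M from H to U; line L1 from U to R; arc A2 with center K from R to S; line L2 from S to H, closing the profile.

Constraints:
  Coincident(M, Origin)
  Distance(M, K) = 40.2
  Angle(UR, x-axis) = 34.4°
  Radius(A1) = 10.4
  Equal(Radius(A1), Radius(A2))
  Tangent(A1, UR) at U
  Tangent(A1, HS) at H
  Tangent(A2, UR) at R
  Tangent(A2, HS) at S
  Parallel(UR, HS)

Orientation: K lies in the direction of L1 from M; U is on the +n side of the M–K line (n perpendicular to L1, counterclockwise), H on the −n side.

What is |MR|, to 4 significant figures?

41.52

The slot axis is L1's direction at 34.4°, so u = (cos 34.4°, sin 34.4°) = (0.8251, 0.5650) and n = (−sin 34.4°, cos 34.4°) = (-0.5650, 0.8251). M is at the origin and K lies 40.2 along u from M, so K = 40.2·u = (33.17, 22.71). Tangency of A1 to both parallel lines with radius 10.4 puts U and H at M ± 10.4·n: U = (-5.876, 8.581), H = (5.876, -8.581). Equal radii place R and S the same way about K: R = K + 10.4·n = (27.29, 31.29), S = K − 10.4·n = (39.05, 14.13). Then |MR| = |R − M| = 41.52.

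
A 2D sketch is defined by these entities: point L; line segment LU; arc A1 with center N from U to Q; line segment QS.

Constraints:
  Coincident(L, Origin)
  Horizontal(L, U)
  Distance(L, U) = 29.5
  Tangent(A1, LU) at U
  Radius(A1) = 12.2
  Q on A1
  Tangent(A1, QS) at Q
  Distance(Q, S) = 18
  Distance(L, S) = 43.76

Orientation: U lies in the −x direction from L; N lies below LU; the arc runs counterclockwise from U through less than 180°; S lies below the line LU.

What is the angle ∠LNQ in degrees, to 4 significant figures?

163.6°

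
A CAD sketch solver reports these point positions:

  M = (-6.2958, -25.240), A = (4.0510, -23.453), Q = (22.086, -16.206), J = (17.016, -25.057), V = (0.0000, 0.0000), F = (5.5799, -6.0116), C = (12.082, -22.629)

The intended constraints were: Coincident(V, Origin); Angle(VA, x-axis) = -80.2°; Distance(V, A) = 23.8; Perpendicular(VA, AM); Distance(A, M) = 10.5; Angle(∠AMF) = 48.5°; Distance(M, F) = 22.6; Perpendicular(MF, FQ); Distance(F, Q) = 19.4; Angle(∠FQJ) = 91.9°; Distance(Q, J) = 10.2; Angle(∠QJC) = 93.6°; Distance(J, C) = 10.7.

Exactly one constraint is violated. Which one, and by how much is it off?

Distance(J, C) = 10.7 — off by 5.20.

V = (0.00, 0.00) ✓; VA at -80.20° ✓; |VA| = 23.80 ✓; ∠(VA, AM) = 90.00° ✓; |AM| = 10.50 ✓; ∠AMF = 48.50° ✓; |MF| = 22.60 ✓; ∠(MF, FQ) = 90.00° ✓; |FQ| = 19.40 ✓; ∠FQJ = 91.90° ✓; |QJ| = 10.20 ✓; ∠QJC = 93.60° ✓; |JC| = 5.499 ✗.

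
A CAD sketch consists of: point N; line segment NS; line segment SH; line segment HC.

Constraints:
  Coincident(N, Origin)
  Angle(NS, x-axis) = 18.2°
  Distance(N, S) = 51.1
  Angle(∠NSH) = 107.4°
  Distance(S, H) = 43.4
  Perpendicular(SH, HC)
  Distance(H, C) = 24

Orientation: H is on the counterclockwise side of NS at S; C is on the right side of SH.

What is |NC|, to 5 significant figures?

93.476

N is at the origin; NS runs at 18.2° with length 51.1, so S = 51.1·(cos 18.2°, sin 18.2°) = (48.544, 15.960). ∠NSH = 107.4°, so SH runs at 18.2° + (180° − 107.4°) = 90.800° from the x-axis; with |SH| = 43.4, H = S + 43.4·(cos 90.800°, sin 90.800°) = (47.938, 59.356). SH ⟂ HC; with |HC| = 24.0 on the right of SH, C = H + 24.0·(0.99990, 0.013962) = (71.935, 59.691). Then |NC| = |C − N| = 93.476.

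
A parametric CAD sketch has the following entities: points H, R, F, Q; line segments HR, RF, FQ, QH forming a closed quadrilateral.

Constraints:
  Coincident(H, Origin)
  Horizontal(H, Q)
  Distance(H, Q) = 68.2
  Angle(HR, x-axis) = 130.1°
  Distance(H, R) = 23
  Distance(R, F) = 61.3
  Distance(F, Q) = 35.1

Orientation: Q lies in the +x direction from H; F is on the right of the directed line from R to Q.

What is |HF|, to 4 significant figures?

39.90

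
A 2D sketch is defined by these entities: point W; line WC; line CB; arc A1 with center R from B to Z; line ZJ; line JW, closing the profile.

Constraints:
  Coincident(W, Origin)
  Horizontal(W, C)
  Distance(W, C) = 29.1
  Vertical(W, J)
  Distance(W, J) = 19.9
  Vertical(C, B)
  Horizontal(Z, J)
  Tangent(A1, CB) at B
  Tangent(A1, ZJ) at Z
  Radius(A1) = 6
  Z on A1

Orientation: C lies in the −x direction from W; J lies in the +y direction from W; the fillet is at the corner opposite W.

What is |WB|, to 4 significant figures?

32.25

W is at the origin; WC is horizontal with |WC| = 29.1 and C on the −x side, so C = (-29.10, 0.000). WJ is vertical with |WJ| = 19.9 and J on the +y side, so J = (0.000, 19.90). The virtual corner opposite W is at (-29.10, 19.90). Since A1 is tangent to CB there, RB ⟂ CB and the tangent condition forces RZ to be normal to ZJ, with radius 6.0, so the center R sits 6.0 in from both sides at R = (-23.10, 13.90). That places the tangent points at B = (-29.10, 13.90) on CB and Z = (-23.10, 19.90) on ZJ. Then |WB| = |B − W| = 32.25.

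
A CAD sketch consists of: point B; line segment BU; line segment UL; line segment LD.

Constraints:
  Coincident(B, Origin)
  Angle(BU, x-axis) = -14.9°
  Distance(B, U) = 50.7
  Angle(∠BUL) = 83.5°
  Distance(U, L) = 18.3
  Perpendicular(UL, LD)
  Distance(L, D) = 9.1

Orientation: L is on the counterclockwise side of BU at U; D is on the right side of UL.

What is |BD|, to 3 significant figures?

60.8

B is at the origin; BU runs at -14.9° with length 50.7, so U = 50.7·(cos -14.9°, sin -14.9°) = (49.0, -13.0). ∠BUL = 83.5°, so UL runs at -14.9° + (180° − 83.5°) = 81.6° from the x-axis; with |UL| = 18.3, L = U + 18.3·(cos 81.6°, sin 81.6°) = (51.7, 5.07). UL is perpendicular to LD; with |LD| = 9.1 on the right of UL, D = L + 9.1·(0.989, -0.146) = (60.7, 3.74). Then |BD| = |D − B| = 60.8.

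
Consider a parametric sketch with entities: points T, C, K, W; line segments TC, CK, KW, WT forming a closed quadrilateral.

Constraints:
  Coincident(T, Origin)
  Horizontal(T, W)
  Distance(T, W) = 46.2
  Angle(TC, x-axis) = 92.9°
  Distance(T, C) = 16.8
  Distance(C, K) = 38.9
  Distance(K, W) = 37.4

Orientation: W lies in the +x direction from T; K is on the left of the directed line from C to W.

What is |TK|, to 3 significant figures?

48.5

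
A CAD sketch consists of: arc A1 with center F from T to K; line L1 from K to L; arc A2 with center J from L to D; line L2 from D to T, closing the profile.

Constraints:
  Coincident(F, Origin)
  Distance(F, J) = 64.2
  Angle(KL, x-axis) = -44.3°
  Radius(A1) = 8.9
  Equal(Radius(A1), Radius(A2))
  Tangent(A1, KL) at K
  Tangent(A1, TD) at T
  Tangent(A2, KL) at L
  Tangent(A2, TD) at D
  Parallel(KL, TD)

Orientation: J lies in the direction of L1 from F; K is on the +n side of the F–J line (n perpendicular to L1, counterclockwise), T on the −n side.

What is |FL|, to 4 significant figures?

64.81

The slot axis is L1's direction at -44.3°, so u = (cos -44.3°, sin -44.3°) = (0.7157, -0.6984) and n = (−sin -44.3°, cos -44.3°) = (0.6984, 0.7157). F is at the origin and J lies 64.2 along u from F, so J = 64.2·u = (45.95, -44.84). Tangency of A1 to both parallel lines with radius 8.9 puts K and T at F ± 8.9·n: K = (6.216, 6.370), T = (-6.216, -6.370). Equal radii place L and D the same way about J: L = J + 8.9·n = (52.16, -38.47), D = J − 8.9·n = (39.73, -51.21). Then |FL| = |L − F| = 64.81.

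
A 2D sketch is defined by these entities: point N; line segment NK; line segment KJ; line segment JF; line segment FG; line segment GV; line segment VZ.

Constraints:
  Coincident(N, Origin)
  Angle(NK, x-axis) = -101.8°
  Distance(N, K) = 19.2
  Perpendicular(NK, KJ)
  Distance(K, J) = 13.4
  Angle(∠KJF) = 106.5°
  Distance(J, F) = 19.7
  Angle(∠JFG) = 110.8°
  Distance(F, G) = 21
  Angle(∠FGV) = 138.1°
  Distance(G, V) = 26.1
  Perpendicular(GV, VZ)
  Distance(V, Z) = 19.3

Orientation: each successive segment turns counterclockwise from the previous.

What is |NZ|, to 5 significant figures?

23.903

N is at the origin; NK runs at -101.8° with length 19.2, so K = (-3.9263, -18.794). NK is perpendicular to KJ, so KJ runs at -11.800°; with |KJ| = 13.4, J = (9.1905, -21.535). ∠KJF = 106.5° gives JF at 61.700° from the x-axis; with |JF| = 19.7, F = (18.530, -4.1891). ∠JFG = 110.8° gives FG at 130.90° from the x-axis; with |FG| = 21.0, G = (4.7805, 11.684). ∠FGV = 138.1° gives GV at 172.80° from the x-axis; with |GV| = 26.1, V = (-21.114, 14.955). GV ⟂ VZ, so VZ runs at -97.200°; with |VZ| = 19.3, Z = (-23.533, -4.1928). Then |NZ| = |Z − N| = 23.903.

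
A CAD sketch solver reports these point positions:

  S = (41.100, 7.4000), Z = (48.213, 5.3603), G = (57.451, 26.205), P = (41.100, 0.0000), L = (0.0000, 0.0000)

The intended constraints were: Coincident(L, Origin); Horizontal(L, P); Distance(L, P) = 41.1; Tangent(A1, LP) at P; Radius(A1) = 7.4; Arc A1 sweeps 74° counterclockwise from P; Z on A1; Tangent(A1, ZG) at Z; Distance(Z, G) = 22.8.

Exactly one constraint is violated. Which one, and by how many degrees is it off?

Tangent(A1, ZG) at Z — off by 7.90°.

L = (0.00, 0.00) ✓; L.y = 0.00, P.y = 0.00 ✓; |LP| = 41.10 ✓; ∠(SP, PL) = 90.00° ✓; |SP| = 7.400 ✓; bearing(S→Z) − bearing(S→P) = 74.00° ✓; |SZ| = 7.400 ✓; ∠(SZ, ZG) = 97.90° ✗; |ZG| = 22.80 ✓.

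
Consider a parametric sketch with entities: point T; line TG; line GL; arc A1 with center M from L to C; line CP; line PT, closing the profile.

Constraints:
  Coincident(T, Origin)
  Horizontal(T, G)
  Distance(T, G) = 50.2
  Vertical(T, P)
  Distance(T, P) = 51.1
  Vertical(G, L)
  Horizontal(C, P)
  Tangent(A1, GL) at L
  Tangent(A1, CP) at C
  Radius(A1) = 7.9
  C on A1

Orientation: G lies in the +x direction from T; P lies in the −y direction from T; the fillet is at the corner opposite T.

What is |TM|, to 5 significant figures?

60.461

T is at the origin; TG is horizontal with |TG| = 50.2 and G on the +x side, so G = (50.200, 0.0000). T and P share the same x with |TP| = 51.1 and P on the −y side, so P = (0.0000, -51.100). The virtual corner opposite T is at (50.200, -51.100). The tangent condition forces ML to be normal to GL and the tangent condition forces MC to be normal to CP, with radius 7.9, so the center M sits 7.9 in from both sides at M = (42.300, -43.200). Then |TM| = |M − T| = 60.461.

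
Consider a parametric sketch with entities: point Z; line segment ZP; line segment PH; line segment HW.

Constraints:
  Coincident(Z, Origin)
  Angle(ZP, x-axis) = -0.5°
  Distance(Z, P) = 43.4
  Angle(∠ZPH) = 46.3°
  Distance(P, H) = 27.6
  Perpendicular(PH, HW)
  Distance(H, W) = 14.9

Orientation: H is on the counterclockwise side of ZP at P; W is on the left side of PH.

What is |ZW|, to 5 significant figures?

16.648

Z is at the origin; ZP runs at -0.5° with length 43.4, so P = 43.4·(cos -0.5°, sin -0.5°) = (43.398, -0.37873). ∠ZPH = 46.3°, so PH runs at -0.5° + (180° − 46.3°) = 133.20° from the x-axis; with |PH| = 27.6, H = P + 27.6·(cos 133.20°, sin 133.20°) = (24.505, 19.741). PH is perpendicular to HW; with |HW| = 14.9 on the left of PH, W = H + 14.9·(-0.72897, -0.68455) = (13.643, 9.5411). Then |ZW| = |W − Z| = 16.648.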